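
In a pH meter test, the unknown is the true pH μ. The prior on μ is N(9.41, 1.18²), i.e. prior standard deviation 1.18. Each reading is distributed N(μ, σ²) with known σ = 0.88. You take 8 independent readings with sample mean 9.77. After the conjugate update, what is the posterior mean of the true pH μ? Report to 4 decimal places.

For Normal data with known variance σ², a Normal(μ₀, σ₀²) prior on μ is conjugate. Posterior precision = 1/σ₀² + n/σ²; posterior mean is the precision-weighted average of μ₀ and x̄.
n·x̄ = 8·9.77 = 78.16.
σ₀² = 1.18² = 1.3924, σ² = 0.88² = 0.7744; σ² + n·σ₀² = 0.7744 + 8·1.3924 = 11.9136.
Posterior mean = (μ₀/σ₀² + n·x̄/σ²)/(1/σ₀² + n/σ²) = (σ²·μ₀ + σ₀²·n·x̄)/(σ² + n·σ₀²) = (0.7744·9.41 + 1.3924·78.16)/11.9136 = 116.117088/11.9136 = 9.7466.

9.7466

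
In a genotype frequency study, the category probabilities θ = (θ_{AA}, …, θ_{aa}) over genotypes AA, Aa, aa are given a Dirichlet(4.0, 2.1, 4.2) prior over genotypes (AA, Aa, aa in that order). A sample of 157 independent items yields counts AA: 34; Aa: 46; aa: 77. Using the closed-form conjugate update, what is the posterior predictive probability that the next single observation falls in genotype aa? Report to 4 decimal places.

The Dirichlet prior is conjugate to the Multinomial likelihood: each posterior αⱼ = prior αⱼ + observed count nⱼ.
Posterior concentration: (38.0, 48.1, 81.2), total = 167.3.
P(next = aa | data) = α_{aa}/Σα = 0.4854.

0.4854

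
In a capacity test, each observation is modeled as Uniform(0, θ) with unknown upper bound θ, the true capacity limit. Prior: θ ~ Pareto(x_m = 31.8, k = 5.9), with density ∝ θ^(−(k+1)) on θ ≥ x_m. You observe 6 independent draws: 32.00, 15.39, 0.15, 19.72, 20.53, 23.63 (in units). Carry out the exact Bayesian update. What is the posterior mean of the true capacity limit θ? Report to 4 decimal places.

A Pareto(scale x_m, shape k) prior on the upper bound θ of Uniform(0, θ) is conjugate: posterior is Pareto(max(x_m, max xᵢ), k + n).
Sample maximum = 32.00; prior scale x_m = 31.8 → posterior scale = max = 32.00.
Posterior shape = 5.9 + 6 = 11.9.
E[θ|data] = k·x_m/(k−1) = 11.9·32.00/10.9 = 34.9358.

34.9358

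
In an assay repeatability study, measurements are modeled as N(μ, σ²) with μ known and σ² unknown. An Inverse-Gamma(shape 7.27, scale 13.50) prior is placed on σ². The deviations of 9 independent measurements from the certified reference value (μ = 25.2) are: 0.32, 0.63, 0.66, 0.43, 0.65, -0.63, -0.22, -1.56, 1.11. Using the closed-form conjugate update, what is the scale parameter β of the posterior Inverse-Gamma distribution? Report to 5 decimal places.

With known mean μ and an Inverse-Gamma(α, β) prior on σ², the Normal likelihood is conjugate: posterior is Inv-Gamma(α + n/2, β + Σ(xᵢ−μ)²/2).
Σ(xᵢ−μ)² = (0.32)² + (0.63)² + (0.66)² + (0.43)² + (0.65)² + (-0.63)² + (-0.22)² + (-1.56)² + (1.11)² = 5.6533.
Posterior: Inv-Gamma(7.27 + 9/2, 13.50 + 5.6533/2) = Inv-Gamma(11.77, 16.32665).
Posterior β = 16.32665.

16.32665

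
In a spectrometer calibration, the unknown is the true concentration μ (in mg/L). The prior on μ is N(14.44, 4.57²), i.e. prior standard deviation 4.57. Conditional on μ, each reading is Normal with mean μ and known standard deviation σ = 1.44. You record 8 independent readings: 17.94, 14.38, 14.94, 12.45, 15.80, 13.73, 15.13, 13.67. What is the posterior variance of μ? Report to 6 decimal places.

For Normal data with known variance σ², a Normal(μ₀, σ₀²) prior on μ is conjugate. Posterior precision = 1/σ₀² + n/σ²; posterior mean is the precision-weighted average of μ₀ and x̄.
σ₀² = 4.57² = 20.8849, σ² = 1.44² = 2.0736; σ² + n·σ₀² = 2.0736 + 8·20.8849 = 169.1528.
Posterior precision = 1/σ₀² + n/σ² = 1/20.8849 + 8/2.0736 = (σ² + n·σ₀²)/(σ₀²σ²) = 169.1528/(20.8849·2.0736); posterior variance σₙ² = σ₀²σ²/(σ² + n·σ₀²) = 20.8849·2.0736/169.1528 = 0.256023.

0.256023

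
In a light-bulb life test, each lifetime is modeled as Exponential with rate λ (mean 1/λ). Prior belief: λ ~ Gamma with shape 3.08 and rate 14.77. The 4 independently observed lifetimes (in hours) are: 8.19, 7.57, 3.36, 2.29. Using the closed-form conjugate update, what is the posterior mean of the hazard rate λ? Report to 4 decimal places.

0.1957

With a Gamma(shape α, rate β) prior on the exponential rate λ, the posterior after n observations with total T = Σxᵢ is Gamma(α+n, β+T).
Sum of observations T = 21.41 hours; n = 4.
Posterior: Gamma(3.08+4, 14.77+21.41) = Gamma(7.08, 36.18).
Posterior mean of λ = α/β = 7.08/36.18 = 0.1957.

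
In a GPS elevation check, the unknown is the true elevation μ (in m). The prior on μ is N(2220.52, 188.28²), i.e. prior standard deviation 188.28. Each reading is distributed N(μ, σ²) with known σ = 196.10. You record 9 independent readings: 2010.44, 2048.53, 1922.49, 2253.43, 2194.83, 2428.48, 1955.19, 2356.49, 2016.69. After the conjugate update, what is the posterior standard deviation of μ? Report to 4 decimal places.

For Normal data with known variance σ², a Normal(μ₀, σ₀²) prior on μ is conjugate. Posterior precision = 1/σ₀² + n/σ²; posterior mean is the precision-weighted average of μ₀ and x̄.
σ₀² = 188.28² = 35449.3584, σ² = 196.10² = 38455.21; σ² + n·σ₀² = 38455.21 + 9·35449.3584 = 357499.4356.
Posterior precision = 1/σ₀² + n/σ² = 1/35449.3584 + 9/38455.21 = (σ² + n·σ₀²)/(σ₀²σ²) = 357499.4356/(35449.3584·38455.21); posterior variance σₙ² = σ₀²σ²/(σ² + n·σ₀²) = 35449.3584·38455.21/357499.4356 = 3813.187899.
Posterior SD = √σₙ² = √(35449.3584·38455.21/357499.4356) = 61.7510.

61.7510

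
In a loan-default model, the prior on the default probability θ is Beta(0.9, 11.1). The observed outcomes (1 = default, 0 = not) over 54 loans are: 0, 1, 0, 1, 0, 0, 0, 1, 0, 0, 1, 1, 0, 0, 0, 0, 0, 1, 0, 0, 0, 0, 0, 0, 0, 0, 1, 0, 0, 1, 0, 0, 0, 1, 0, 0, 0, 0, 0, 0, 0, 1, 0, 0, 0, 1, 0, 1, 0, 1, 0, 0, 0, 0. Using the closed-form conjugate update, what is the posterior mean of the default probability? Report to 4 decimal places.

0.2106

The Beta prior is conjugate to a Binomial/Bernoulli likelihood; the update adds successes to α and failures to β.
Posterior: Beta(α+k, β+n−k) = Beta(0.9+13, 11.1+41) = Beta(13.9, 52.1).
Posterior mean = α/(α+β) = 13.9/66.0 = 0.2106.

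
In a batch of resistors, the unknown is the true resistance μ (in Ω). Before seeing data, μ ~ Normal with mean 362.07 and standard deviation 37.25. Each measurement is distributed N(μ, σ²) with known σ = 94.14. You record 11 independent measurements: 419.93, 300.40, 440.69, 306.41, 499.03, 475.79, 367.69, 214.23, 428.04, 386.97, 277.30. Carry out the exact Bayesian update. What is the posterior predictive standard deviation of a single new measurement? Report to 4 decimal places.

96.8094

For Normal data with known variance σ², a Normal(μ₀, σ₀²) prior on μ is conjugate. Posterior precision = 1/σ₀² + n/σ²; posterior mean is the precision-weighted average of μ₀ and x̄.
σ₀² = 37.25² = 1387.5625, σ² = 94.14² = 8862.3396; σ² + n·σ₀² = 8862.3396 + 11·1387.5625 = 24125.5271.
Posterior precision = 1/σ₀² + n/σ² = 1/1387.5625 + 11/8862.3396 = (σ² + n·σ₀²)/(σ₀²σ²) = 24125.5271/(1387.5625·8862.3396); posterior variance σₙ² = σ₀²σ²/(σ² + n·σ₀²) = 1387.5625·8862.3396/24125.5271 = 509.711147.
Predictive variance for one new observation = σₙ² + σ² = 1387.5625·8862.3396/24125.5271 + 8862.3396 = σ²·(σ₀² + 24125.5271)/24125.5271 = 8862.3396·25513.0896/24125.5271 = 9372.050747; SD = √(8862.3396·25513.0896/24125.5271) = 96.8094.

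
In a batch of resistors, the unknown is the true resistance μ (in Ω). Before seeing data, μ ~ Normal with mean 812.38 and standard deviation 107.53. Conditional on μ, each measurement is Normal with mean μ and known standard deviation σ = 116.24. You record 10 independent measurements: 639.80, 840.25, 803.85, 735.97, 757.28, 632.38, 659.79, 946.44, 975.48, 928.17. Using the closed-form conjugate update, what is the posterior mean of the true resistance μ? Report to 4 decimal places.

For Normal data with known variance σ², a Normal(μ₀, σ₀²) prior on μ is conjugate. Posterior precision = 1/σ₀² + n/σ²; posterior mean is the precision-weighted average of μ₀ and x̄.
Σxᵢ = 639.80 + 840.25 + 803.85 + 735.97 + 757.28 + 632.38 + 659.79 + 946.44 + 975.48 + 928.17 = 7919.41, so n·x̄ = 7919.41.
σ₀² = 107.53² = 11562.7009, σ² = 116.24² = 13511.7376; σ² + n·σ₀² = 13511.7376 + 10·11562.7009 = 129138.7466.
Posterior mean = (μ₀/σ₀² + n·x̄/σ²)/(1/σ₀² + n/σ²) = (σ²·μ₀ + σ₀²·n·x̄)/(σ² + n·σ₀²) = (13511.7376·812.38 + 11562.7009·7919.41)/129138.7466 = 102546434.525957/129138.7466 = 794.0795.

794.0795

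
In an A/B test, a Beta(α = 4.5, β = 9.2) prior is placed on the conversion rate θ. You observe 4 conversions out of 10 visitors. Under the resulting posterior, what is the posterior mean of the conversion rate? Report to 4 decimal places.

The Beta prior is conjugate to a Binomial/Bernoulli likelihood; the update adds successes to α and failures to β.
Posterior: Beta(α+k, β+n−k) = Beta(4.5+4, 9.2+6) = Beta(8.5, 15.2).
Posterior mean = α/(α+β) = 8.5/23.7 = 0.3586.

0.3586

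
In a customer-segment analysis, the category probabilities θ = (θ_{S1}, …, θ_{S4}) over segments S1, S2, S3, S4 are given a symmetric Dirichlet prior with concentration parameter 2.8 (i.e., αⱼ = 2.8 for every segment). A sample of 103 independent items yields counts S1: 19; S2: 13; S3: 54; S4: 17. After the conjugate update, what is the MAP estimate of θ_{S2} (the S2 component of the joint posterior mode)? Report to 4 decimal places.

0.1343

The Dirichlet prior is conjugate to the Multinomial likelihood: each posterior αⱼ = prior αⱼ + observed count nⱼ.
Posterior concentration: (21.8, 15.8, 56.8, 19.8), total = 114.2.
Joint mode component: (α_{S2}−1)/(Σα−K) = 14.8/110.2 = 0.1343.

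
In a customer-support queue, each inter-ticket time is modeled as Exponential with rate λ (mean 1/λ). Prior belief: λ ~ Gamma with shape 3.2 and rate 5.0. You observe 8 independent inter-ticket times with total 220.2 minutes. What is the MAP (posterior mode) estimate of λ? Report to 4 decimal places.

With a Gamma(shape α, rate β) prior on the exponential rate λ, the posterior after n observations with total T = Σxᵢ is Gamma(α+n, β+T).
Posterior: Gamma(3.2+8, 5.0+220.2) = Gamma(11.2, 225.2).
Mode = (α−1)/β = 0.0453.

0.0453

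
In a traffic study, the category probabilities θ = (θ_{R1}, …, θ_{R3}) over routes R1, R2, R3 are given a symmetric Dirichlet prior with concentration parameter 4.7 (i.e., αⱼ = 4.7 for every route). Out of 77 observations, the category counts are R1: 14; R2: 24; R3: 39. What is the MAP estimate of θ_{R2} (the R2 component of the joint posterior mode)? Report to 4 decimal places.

The Dirichlet prior is conjugate to the Multinomial likelihood: each posterior αⱼ = prior αⱼ + observed count nⱼ.
Posterior concentration: (18.7, 28.7, 43.7), total = 91.1.
Joint mode component: (α_{R2}−1)/(Σα−K) = 27.7/88.1 = 0.3144.

0.3144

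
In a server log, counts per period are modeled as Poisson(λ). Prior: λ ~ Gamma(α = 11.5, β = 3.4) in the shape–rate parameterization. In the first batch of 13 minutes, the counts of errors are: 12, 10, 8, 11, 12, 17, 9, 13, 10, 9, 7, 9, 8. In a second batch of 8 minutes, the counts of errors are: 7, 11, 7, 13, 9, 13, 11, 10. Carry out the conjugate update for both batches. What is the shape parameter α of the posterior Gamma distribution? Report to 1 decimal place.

227.5

With a Gamma(shape α, rate β) prior, the Poisson likelihood is conjugate: the posterior is Gamma(α + ΣXᵢ, β + n).
Batch 1: sum of counts S = 135 over n = 13 minutes.
After batch 1: Gamma(α+S, β+n) = Gamma(11.5+135, 3.4+13) = Gamma(146.5, 16.4).
Batch 2: sum of counts S = 81 over n = 8 minutes.
After batch 2: Gamma(α+S, β+n) = Gamma(146.5+81, 16.4+8) = Gamma(227.5, 24.4).
Posterior α = 227.5.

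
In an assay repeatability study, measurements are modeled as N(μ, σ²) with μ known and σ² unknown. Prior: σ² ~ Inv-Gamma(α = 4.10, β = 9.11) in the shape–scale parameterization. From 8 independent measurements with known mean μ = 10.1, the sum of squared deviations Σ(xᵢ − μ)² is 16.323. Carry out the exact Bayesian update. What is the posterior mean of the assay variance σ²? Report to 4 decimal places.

With known mean μ and an Inverse-Gamma(α, β) prior on σ², the Normal likelihood is conjugate: posterior is Inv-Gamma(α + n/2, β + Σ(xᵢ−μ)²/2).
Posterior: Inv-Gamma(4.10 + 8/2, 9.11 + 16.323/2) = Inv-Gamma(8.10, 17.2715).
E[σ²|data] = β/(α−1) = 17.2715/7.10 = 2.4326.

2.4326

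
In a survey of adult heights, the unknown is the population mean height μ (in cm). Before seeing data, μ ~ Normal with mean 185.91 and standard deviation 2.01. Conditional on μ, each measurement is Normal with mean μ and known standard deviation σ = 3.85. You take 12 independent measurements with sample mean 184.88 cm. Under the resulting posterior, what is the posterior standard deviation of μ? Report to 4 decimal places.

For Normal data with known variance σ², a Normal(μ₀, σ₀²) prior on μ is conjugate. Posterior precision = 1/σ₀² + n/σ²; posterior mean is the precision-weighted average of μ₀ and x̄.
σ₀² = 2.01² = 4.0401, σ² = 3.85² = 14.8225; σ² + n·σ₀² = 14.8225 + 12·4.0401 = 63.3037.
Posterior precision = 1/σ₀² + n/σ² = 1/4.0401 + 12/14.8225 = (σ² + n·σ₀²)/(σ₀²σ²) = 63.3037/(4.0401·14.8225); posterior variance σₙ² = σ₀²σ²/(σ² + n·σ₀²) = 4.0401·14.8225/63.3037 = 0.945985.
Posterior SD = √σₙ² = √(4.0401·14.8225/63.3037) = 0.9726.

0.9726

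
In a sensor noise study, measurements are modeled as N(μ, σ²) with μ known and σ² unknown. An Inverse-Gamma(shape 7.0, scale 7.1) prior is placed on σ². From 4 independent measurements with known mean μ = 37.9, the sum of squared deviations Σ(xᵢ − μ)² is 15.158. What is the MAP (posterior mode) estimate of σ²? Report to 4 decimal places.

1.4679

With known mean μ and an Inverse-Gamma(α, β) prior on σ², the Normal likelihood is conjugate: posterior is Inv-Gamma(α + n/2, β + Σ(xᵢ−μ)²/2).
Posterior: Inv-Gamma(7.0 + 4/2, 7.1 + 15.158/2) = Inv-Gamma(9.00, 14.6790).
Mode = β/(α+1) = 14.6790/10.00 = 1.4679.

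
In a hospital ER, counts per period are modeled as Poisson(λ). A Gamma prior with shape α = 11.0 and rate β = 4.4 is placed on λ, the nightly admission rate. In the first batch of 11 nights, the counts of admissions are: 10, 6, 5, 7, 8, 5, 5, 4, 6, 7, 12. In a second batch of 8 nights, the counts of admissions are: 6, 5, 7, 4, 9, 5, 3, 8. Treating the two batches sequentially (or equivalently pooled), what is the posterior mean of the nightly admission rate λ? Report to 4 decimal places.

5.6838

With a Gamma(shape α, rate β) prior, the Poisson likelihood is conjugate: the posterior is Gamma(α + ΣXᵢ, β + n).
Batch 1: sum of counts S = 75 over n = 11 nights.
After batch 1: Gamma(α+S, β+n) = Gamma(11.0+75, 4.4+11) = Gamma(86.0, 15.4).
Batch 2: sum of counts S = 47 over n = 8 nights.
After batch 2: Gamma(α+S, β+n) = Gamma(86.0+47, 15.4+8) = Gamma(133.0, 23.4).
Posterior mean = α/β = 133.0/23.4 = 5.6838.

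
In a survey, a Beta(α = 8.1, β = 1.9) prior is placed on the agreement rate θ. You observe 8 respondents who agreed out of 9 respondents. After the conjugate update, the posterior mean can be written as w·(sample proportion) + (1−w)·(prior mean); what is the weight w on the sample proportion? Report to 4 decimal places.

The Beta prior is conjugate to a Binomial/Bernoulli likelihood; the update adds successes to α and failures to β.
Posterior mean = (α₀+k)/(α₀+β₀+n) = [n/(α₀+β₀+n)]·(k/n) + [(α₀+β₀)/(α₀+β₀+n)]·α₀/(α₀+β₀), so only n and the prior enter the weight.
The weight on the data is w = n/(α₀+β₀+n) = 9/(8.1+1.9+9) = 9/19.0 = 0.4737.

0.4737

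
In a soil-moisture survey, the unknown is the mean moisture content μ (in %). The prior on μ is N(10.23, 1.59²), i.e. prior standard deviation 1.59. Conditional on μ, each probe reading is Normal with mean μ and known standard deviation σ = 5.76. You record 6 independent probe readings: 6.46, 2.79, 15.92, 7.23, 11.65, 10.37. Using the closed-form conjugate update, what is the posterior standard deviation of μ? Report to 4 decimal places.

1.3172

For Normal data with known variance σ², a Normal(μ₀, σ₀²) prior on μ is conjugate. Posterior precision = 1/σ₀² + n/σ²; posterior mean is the precision-weighted average of μ₀ and x̄.
σ₀² = 1.59² = 2.5281, σ² = 5.76² = 33.1776; σ² + n·σ₀² = 33.1776 + 6·2.5281 = 48.3462.
Posterior precision = 1/σ₀² + n/σ² = 1/2.5281 + 6/33.1776 = (σ² + n·σ₀²)/(σ₀²σ²) = 48.3462/(2.5281·33.1776); posterior variance σₙ² = σ₀²σ²/(σ² + n·σ₀²) = 2.5281·33.1776/48.3462 = 1.734910.
Posterior SD = √σₙ² = √(2.5281·33.1776/48.3462) = 1.3172.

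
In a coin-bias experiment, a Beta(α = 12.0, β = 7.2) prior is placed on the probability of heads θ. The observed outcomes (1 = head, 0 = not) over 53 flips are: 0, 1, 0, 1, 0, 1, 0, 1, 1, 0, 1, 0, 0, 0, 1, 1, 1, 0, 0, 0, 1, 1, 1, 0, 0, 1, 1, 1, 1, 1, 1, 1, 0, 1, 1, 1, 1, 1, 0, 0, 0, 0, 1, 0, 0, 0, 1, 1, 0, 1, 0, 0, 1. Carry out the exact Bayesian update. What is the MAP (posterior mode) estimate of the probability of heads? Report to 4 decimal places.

The Beta prior is conjugate to a Binomial/Bernoulli likelihood; the update adds successes to α and failures to β.
Posterior: Beta(α+k, β+n−k) = Beta(12.0+29, 7.2+24) = Beta(41.0, 31.2).
Mode of Beta(a,b) for a,b>1 is (a−1)/(a+b−2) = 40.0/70.2 = 0.5698.

0.5698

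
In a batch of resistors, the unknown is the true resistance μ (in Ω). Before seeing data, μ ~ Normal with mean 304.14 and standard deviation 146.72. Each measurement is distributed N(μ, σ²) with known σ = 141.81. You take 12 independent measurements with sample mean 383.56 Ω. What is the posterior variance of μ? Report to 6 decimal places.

For Normal data with known variance σ², a Normal(μ₀, σ₀²) prior on μ is conjugate. Posterior precision = 1/σ₀² + n/σ²; posterior mean is the precision-weighted average of μ₀ and x̄.
σ₀² = 146.72² = 21526.7584, σ² = 141.81² = 20110.0761; σ² + n·σ₀² = 20110.0761 + 12·21526.7584 = 278431.1769.
Posterior precision = 1/σ₀² + n/σ² = 1/21526.7584 + 12/20110.0761 = (σ² + n·σ₀²)/(σ₀²σ²) = 278431.1769/(21526.7584·20110.0761); posterior variance σₙ² = σ₀²σ²/(σ² + n·σ₀²) = 21526.7584·20110.0761/278431.1769 = 1554.799841.

1554.799841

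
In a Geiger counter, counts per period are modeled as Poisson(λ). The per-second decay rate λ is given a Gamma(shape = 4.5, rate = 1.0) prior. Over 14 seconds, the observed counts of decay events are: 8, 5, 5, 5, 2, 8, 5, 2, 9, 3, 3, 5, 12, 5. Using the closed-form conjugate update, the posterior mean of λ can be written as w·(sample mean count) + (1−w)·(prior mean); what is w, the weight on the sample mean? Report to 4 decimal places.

0.9333

With a Gamma(shape α, rate β) prior, the Poisson likelihood is conjugate: the posterior is Gamma(α + ΣXᵢ, β + n).
Posterior mean = (α₀+S)/(β₀+n) = [n/(β₀+n)]·(S/n) + [β₀/(β₀+n)]·(α₀/β₀), so only n and β₀ enter the weight.
Weight on data w = n/(β₀+n) = 14/(1.0+14) = 14/15.0 = 0.9333.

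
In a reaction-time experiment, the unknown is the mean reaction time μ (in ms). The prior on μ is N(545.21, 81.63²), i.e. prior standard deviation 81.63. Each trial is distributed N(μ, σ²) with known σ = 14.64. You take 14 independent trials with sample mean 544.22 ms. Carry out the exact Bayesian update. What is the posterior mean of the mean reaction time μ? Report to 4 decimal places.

544.2223

For Normal data with known variance σ², a Normal(μ₀, σ₀²) prior on μ is conjugate. Posterior precision = 1/σ₀² + n/σ²; posterior mean is the precision-weighted average of μ₀ and x̄.
n·x̄ = 14·544.22 = 7619.08.
σ₀² = 81.63² = 6663.4569, σ² = 14.64² = 214.3296; σ² + n·σ₀² = 214.3296 + 14·6663.4569 = 93502.7262.
Posterior mean = (μ₀/σ₀² + n·x̄/σ²)/(1/σ₀² + n/σ²) = (σ²·μ₀ + σ₀²·n·x̄)/(σ² + n·σ₀²) = (214.3296·545.21 + 6663.4569·7619.08)/93502.7262 = 50886265.838868/93502.7262 = 544.2223.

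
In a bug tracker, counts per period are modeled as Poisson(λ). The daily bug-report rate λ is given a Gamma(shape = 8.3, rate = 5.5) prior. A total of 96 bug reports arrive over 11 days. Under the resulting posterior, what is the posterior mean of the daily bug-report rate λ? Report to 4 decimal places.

With a Gamma(shape α, rate β) prior, the Poisson likelihood is conjugate: the posterior is Gamma(α + ΣXᵢ, β + n).
Posterior: Gamma(α+S, β+n) = Gamma(8.3+96, 5.5+11) = Gamma(104.3, 16.5).
Posterior mean = α/β = 104.3/16.5 = 6.3212.

6.3212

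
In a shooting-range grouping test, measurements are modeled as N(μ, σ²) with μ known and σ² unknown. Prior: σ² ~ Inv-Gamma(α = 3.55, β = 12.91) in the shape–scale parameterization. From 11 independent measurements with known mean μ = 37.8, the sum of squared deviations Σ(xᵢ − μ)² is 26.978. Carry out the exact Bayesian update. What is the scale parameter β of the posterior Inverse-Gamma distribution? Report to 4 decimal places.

26.3990

With known mean μ and an Inverse-Gamma(α, β) prior on σ², the Normal likelihood is conjugate: posterior is Inv-Gamma(α + n/2, β + Σ(xᵢ−μ)²/2).
Posterior: Inv-Gamma(3.55 + 11/2, 12.91 + 26.978/2) = Inv-Gamma(9.05, 26.3990).
Posterior β = 26.3990.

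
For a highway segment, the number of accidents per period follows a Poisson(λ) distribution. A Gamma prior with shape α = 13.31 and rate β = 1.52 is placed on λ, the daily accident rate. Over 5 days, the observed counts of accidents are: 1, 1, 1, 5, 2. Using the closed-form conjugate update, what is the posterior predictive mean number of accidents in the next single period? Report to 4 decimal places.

3.5752

With a Gamma(shape α, rate β) prior, the Poisson likelihood is conjugate: the posterior is Gamma(α + ΣXᵢ, β + n).
Sum of counts S = 10 over n = 5 days.
Posterior: Gamma(α+S, β+n) = Gamma(13.31+10, 1.52+5) = Gamma(23.31, 6.52).
The predictive distribution for one future period is NegBinom with mean α/β = 3.5752.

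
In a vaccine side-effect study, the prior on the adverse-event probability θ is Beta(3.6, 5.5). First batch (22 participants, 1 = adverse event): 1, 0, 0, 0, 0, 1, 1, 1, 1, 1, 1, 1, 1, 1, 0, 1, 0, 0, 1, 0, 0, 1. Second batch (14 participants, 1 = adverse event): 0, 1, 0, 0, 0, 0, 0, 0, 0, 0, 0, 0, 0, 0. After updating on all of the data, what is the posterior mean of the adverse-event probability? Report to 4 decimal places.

The Beta prior is conjugate to a Binomial/Bernoulli likelihood; the update adds successes to α and failures to β.
After batch 1: Beta(3.6+13, 5.5+9) = Beta(16.6, 14.5).
After batch 2: Beta(16.6+1, 14.5+13) = Beta(17.6, 27.5).
Posterior mean = α/(α+β) = 17.6/45.1 = 0.3902.

0.3902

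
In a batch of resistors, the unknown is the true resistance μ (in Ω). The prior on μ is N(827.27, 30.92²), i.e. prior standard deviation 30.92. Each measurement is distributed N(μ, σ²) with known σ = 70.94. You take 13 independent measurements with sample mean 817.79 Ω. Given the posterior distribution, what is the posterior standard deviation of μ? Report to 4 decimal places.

16.5995

For Normal data with known variance σ², a Normal(μ₀, σ₀²) prior on μ is conjugate. Posterior precision = 1/σ₀² + n/σ²; posterior mean is the precision-weighted average of μ₀ and x̄.
σ₀² = 30.92² = 956.0464, σ² = 70.94² = 5032.4836; σ² + n·σ₀² = 5032.4836 + 13·956.0464 = 17461.0868.
Posterior precision = 1/σ₀² + n/σ² = 1/956.0464 + 13/5032.4836 = (σ² + n·σ₀²)/(σ₀²σ²) = 17461.0868/(956.0464·5032.4836); posterior variance σₙ² = σ₀²σ²/(σ² + n·σ₀²) = 956.0464·5032.4836/17461.0868 = 275.543435.
Posterior SD = √σₙ² = √(956.0464·5032.4836/17461.0868) = 16.5995.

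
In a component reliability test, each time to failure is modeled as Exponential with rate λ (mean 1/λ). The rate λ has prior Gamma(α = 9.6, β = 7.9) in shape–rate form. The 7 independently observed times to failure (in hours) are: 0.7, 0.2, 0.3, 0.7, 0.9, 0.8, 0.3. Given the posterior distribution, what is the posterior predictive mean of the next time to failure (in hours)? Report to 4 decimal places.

0.7564

With a Gamma(shape α, rate β) prior on the exponential rate λ, the posterior after n observations with total T = Σxᵢ is Gamma(α+n, β+T).
Sum of observations T = 3.9 hours; n = 7.
Posterior: Gamma(9.6+7, 7.9+3.9) = Gamma(16.6, 11.8).
The predictive distribution for the next observation is Lomax; its mean is β/(α−1) = 11.8/15.6 = 0.7564.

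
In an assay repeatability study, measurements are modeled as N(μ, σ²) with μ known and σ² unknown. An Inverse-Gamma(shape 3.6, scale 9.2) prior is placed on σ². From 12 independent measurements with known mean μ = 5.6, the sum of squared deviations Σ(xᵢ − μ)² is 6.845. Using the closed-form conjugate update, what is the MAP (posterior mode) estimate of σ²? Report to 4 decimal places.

1.1908

With known mean μ and an Inverse-Gamma(α, β) prior on σ², the Normal likelihood is conjugate: posterior is Inv-Gamma(α + n/2, β + Σ(xᵢ−μ)²/2).
Posterior: Inv-Gamma(3.6 + 12/2, 9.2 + 6.845/2) = Inv-Gamma(9.60, 12.6225).
Mode = β/(α+1) = 12.6225/10.60 = 1.1908.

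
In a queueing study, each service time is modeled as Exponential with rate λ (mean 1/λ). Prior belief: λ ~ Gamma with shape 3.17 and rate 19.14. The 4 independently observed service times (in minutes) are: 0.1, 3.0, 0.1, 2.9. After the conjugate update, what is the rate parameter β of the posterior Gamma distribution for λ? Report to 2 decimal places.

With a Gamma(shape α, rate β) prior on the exponential rate λ, the posterior after n observations with total T = Σxᵢ is Gamma(α+n, β+T).
Sum of observations T = 6.1 minutes; n = 4.
Posterior: Gamma(3.17+4, 19.14+6.1) = Gamma(7.17, 25.24).
Posterior β = 25.24.

25.24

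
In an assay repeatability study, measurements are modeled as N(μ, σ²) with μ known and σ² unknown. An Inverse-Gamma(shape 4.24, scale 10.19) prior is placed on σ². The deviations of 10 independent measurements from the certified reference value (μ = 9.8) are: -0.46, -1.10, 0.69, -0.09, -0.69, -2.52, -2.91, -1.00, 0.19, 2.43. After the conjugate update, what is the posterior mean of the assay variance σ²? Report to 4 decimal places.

With known mean μ and an Inverse-Gamma(α, β) prior on σ², the Normal likelihood is conjugate: posterior is Inv-Gamma(α + n/2, β + Σ(xᵢ−μ)²/2).
Σ(xᵢ−μ)² = (-0.46)² + (-1.10)² + (0.69)² + (-0.09)² + (-0.69)² + (-2.52)² + (-2.91)² + (-1.00)² + (0.19)² + (2.43)² = 24.1414.
Posterior: Inv-Gamma(4.24 + 10/2, 10.19 + 24.1414/2) = Inv-Gamma(9.24, 22.26070).
E[σ²|data] = β/(α−1) = 22.26070/8.24 = 2.7015.

2.7015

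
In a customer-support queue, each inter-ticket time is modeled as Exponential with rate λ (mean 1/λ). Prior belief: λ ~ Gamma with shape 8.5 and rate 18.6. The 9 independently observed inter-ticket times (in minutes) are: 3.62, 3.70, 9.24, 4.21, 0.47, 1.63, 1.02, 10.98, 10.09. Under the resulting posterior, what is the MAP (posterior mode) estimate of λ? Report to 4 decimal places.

With a Gamma(shape α, rate β) prior on the exponential rate λ, the posterior after n observations with total T = Σxᵢ is Gamma(α+n, β+T).
Sum of observations T = 44.96 minutes; n = 9.
Posterior: Gamma(8.5+9, 18.6+44.96) = Gamma(17.5, 63.56).
Mode = (α−1)/β = 0.2596.

0.2596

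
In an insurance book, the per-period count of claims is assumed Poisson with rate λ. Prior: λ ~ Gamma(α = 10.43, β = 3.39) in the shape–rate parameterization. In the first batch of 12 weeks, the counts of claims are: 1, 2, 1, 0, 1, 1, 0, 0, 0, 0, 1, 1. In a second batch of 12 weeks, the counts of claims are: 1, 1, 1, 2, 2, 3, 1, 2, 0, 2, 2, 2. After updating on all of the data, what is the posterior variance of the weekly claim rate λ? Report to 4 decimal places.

With a Gamma(shape α, rate β) prior, the Poisson likelihood is conjugate: the posterior is Gamma(α + ΣXᵢ, β + n).
Batch 1: sum of counts S = 8 over n = 12 weeks.
After batch 1: Gamma(α+S, β+n) = Gamma(10.43+8, 3.39+12) = Gamma(18.43, 15.39).
Batch 2: sum of counts S = 19 over n = 12 weeks.
After batch 2: Gamma(α+S, β+n) = Gamma(18.43+19, 15.39+12) = Gamma(37.43, 27.39).
Var = α/β² = 37.43/27.39² = 0.0499.

0.0499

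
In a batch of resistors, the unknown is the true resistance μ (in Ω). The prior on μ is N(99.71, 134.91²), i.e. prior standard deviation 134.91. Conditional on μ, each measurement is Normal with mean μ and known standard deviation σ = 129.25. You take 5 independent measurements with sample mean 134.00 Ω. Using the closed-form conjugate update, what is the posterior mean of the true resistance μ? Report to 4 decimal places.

128.6817

For Normal data with known variance σ², a Normal(μ₀, σ₀²) prior on μ is conjugate. Posterior precision = 1/σ₀² + n/σ²; posterior mean is the precision-weighted average of μ₀ and x̄.
n·x̄ = 5·134.00 = 670.
σ₀² = 134.91² = 18200.7081, σ² = 129.25² = 16705.5625; σ² + n·σ₀² = 16705.5625 + 5·18200.7081 = 107709.103.
Posterior mean = (μ₀/σ₀² + n·x̄/σ²)/(1/σ₀² + n/σ²) = (σ²·μ₀ + σ₀²·n·x̄)/(σ² + n·σ₀²) = (16705.5625·99.71 + 18200.7081·670)/107709.103 = 13860186.063875/107709.103 = 128.6817.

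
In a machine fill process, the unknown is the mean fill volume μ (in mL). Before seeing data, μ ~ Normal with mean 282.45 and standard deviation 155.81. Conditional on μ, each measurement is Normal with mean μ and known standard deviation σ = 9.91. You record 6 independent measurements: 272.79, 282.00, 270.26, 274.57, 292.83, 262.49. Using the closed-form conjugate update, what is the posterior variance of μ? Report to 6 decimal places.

For Normal data with known variance σ², a Normal(μ₀, σ₀²) prior on μ is conjugate. Posterior precision = 1/σ₀² + n/σ²; posterior mean is the precision-weighted average of μ₀ and x̄.
σ₀² = 155.81² = 24276.7561, σ² = 9.91² = 98.2081; σ² + n·σ₀² = 98.2081 + 6·24276.7561 = 145758.7447.
Posterior precision = 1/σ₀² + n/σ² = 1/24276.7561 + 6/98.2081 = (σ² + n·σ₀²)/(σ₀²σ²) = 145758.7447/(24276.7561·98.2081); posterior variance σₙ² = σ₀²σ²/(σ² + n·σ₀²) = 24276.7561·98.2081/145758.7447 = 16.356988.

16.356988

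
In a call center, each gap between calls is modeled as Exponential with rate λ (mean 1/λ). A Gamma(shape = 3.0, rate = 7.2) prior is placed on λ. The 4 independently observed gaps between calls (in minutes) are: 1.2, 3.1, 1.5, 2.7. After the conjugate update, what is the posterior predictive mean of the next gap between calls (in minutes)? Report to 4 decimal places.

With a Gamma(shape α, rate β) prior on the exponential rate λ, the posterior after n observations with total T = Σxᵢ is Gamma(α+n, β+T).
Sum of observations T = 8.5 minutes; n = 4.
Posterior: Gamma(3.0+4, 7.2+8.5) = Gamma(7.0, 15.7).
The predictive distribution for the next observation is Lomax; its mean is β/(α−1) = 15.7/6.0 = 2.6167.

2.6167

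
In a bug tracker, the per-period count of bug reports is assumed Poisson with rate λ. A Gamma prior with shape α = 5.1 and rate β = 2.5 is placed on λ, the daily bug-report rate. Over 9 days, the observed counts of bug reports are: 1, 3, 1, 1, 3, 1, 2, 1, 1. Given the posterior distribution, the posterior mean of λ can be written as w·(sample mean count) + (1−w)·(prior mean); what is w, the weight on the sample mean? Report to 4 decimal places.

With a Gamma(shape α, rate β) prior, the Poisson likelihood is conjugate: the posterior is Gamma(α + ΣXᵢ, β + n).
Posterior mean = (α₀+S)/(β₀+n) = [n/(β₀+n)]·(S/n) + [β₀/(β₀+n)]·(α₀/β₀), so only n and β₀ enter the weight.
Weight on data w = n/(β₀+n) = 9/(2.5+9) = 9/11.5 = 0.7826.

0.7826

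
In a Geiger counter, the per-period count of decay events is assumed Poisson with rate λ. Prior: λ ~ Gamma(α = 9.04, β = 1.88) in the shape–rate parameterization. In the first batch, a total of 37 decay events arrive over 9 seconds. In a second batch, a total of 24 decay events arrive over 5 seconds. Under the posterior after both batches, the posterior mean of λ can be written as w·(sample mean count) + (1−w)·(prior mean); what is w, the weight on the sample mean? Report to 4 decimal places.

With a Gamma(shape α, rate β) prior, the Poisson likelihood is conjugate: the posterior is Gamma(α + ΣXᵢ, β + n).
Total number of seconds: n = 9 + 5 = 14.
Posterior mean = (α₀+S)/(β₀+n) = [n/(β₀+n)]·(S/n) + [β₀/(β₀+n)]·(α₀/β₀), so only n and β₀ enter the weight.
Weight on data w = n/(β₀+n) = 14/(1.88+14) = 14/15.88 = 0.8816.

0.8816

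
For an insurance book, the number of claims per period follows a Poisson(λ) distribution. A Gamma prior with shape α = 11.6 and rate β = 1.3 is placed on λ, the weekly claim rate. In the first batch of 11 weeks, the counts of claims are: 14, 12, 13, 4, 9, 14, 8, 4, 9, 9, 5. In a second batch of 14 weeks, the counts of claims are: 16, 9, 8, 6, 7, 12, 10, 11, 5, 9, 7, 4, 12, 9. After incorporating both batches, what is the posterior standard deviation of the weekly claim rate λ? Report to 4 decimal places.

0.5861

With a Gamma(shape α, rate β) prior, the Poisson likelihood is conjugate: the posterior is Gamma(α + ΣXᵢ, β + n).
Batch 1: sum of counts S = 101 over n = 11 weeks.
After batch 1: Gamma(α+S, β+n) = Gamma(11.6+101, 1.3+11) = Gamma(112.6, 12.3).
Batch 2: sum of counts S = 125 over n = 14 weeks.
After batch 2: Gamma(α+S, β+n) = Gamma(112.6+125, 12.3+14) = Gamma(237.6, 26.3).
SD = √α/β = √237.6/26.3 = 0.5861.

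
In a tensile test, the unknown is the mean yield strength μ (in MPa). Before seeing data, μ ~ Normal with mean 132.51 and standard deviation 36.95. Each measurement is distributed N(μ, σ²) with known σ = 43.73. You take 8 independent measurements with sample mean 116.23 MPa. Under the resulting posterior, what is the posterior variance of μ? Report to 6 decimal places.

203.423445

For Normal data with known variance σ², a Normal(μ₀, σ₀²) prior on μ is conjugate. Posterior precision = 1/σ₀² + n/σ²; posterior mean is the precision-weighted average of μ₀ and x̄.
σ₀² = 36.95² = 1365.3025, σ² = 43.73² = 1912.3129; σ² + n·σ₀² = 1912.3129 + 8·1365.3025 = 12834.7329.
Posterior precision = 1/σ₀² + n/σ² = 1/1365.3025 + 8/1912.3129 = (σ² + n·σ₀²)/(σ₀²σ²) = 12834.7329/(1365.3025·1912.3129); posterior variance σₙ² = σ₀²σ²/(σ² + n·σ₀²) = 1365.3025·1912.3129/12834.7329 = 203.423445.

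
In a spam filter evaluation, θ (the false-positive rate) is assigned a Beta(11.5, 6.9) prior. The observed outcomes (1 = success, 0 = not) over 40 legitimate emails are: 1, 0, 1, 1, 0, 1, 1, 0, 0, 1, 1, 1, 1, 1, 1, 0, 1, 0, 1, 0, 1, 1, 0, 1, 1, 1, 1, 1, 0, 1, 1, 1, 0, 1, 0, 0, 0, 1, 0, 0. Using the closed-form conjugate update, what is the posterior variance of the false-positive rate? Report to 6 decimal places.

The Beta prior is conjugate to a Binomial/Bernoulli likelihood; the update adds successes to α and failures to β.
Posterior: Beta(α+k, β+n−k) = Beta(11.5+25, 6.9+15) = Beta(36.5, 21.9).
Var = αβ/((α+β)²(α+β+1)) = 36.5·21.9/(58.4²·59.4) = 0.003946.

0.003946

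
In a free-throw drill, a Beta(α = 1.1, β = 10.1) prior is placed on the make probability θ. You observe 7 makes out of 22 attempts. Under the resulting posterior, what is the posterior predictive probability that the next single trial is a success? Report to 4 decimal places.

0.2440

The Beta prior is conjugate to a Binomial/Bernoulli likelihood; the update adds successes to α and failures to β.
Posterior: Beta(α+k, β+n−k) = Beta(1.1+7, 10.1+15) = Beta(8.1, 25.1).
For a single future Bernoulli trial, P(success | data) = α/(α+β) = 0.2440.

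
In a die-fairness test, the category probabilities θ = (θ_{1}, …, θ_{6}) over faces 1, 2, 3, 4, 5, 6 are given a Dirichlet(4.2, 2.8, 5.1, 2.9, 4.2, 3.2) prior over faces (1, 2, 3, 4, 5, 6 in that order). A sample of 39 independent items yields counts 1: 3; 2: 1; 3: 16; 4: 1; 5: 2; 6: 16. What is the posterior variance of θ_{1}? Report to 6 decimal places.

0.001659

The Dirichlet prior is conjugate to the Multinomial likelihood: each posterior αⱼ = prior αⱼ + observed count nⱼ.
Posterior concentration: (7.2, 3.8, 21.1, 3.9, 6.2, 19.2), total = 61.4.
Var[θ_j] = α_j(Σα−α_j)/((Σα)²(Σα+1)) = 7.2·54.2/(61.4²·62.4) = 0.001659.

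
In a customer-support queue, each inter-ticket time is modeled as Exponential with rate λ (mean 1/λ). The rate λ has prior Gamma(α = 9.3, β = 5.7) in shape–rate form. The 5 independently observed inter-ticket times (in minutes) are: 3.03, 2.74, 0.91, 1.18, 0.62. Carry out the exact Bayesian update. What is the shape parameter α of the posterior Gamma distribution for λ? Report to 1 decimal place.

With a Gamma(shape α, rate β) prior on the exponential rate λ, the posterior after n observations with total T = Σxᵢ is Gamma(α+n, β+T).
Sum of observations T = 8.48 minutes; n = 5.
Posterior: Gamma(9.3+5, 5.7+8.48) = Gamma(14.3, 14.18).
Posterior α = 14.3.

14.3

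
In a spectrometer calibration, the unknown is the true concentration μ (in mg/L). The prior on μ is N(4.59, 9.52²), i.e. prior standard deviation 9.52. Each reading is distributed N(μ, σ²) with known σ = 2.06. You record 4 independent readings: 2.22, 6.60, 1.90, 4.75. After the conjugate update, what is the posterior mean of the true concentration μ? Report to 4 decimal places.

For Normal data with known variance σ², a Normal(μ₀, σ₀²) prior on μ is conjugate. Posterior precision = 1/σ₀² + n/σ²; posterior mean is the precision-weighted average of μ₀ and x̄.
Σxᵢ = 2.22 + 6.60 + 1.90 + 4.75 = 15.47, so n·x̄ = 15.47.
σ₀² = 9.52² = 90.6304, σ² = 2.06² = 4.2436; σ² + n·σ₀² = 4.2436 + 4·90.6304 = 366.7652.
Posterior mean = (μ₀/σ₀² + n·x̄/σ²)/(1/σ₀² + n/σ²) = (σ²·μ₀ + σ₀²·n·x̄)/(σ² + n·σ₀²) = (4.2436·4.59 + 90.6304·15.47)/366.7652 = 1421.530412/366.7652 = 3.8759.

3.8759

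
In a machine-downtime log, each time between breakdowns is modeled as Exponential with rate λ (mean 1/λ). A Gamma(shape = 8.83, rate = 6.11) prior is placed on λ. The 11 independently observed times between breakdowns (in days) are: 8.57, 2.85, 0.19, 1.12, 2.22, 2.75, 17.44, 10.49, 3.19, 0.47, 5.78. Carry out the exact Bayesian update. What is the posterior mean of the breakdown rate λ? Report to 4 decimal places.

With a Gamma(shape α, rate β) prior on the exponential rate λ, the posterior after n observations with total T = Σxᵢ is Gamma(α+n, β+T).
Sum of observations T = 55.07 days; n = 11.
Posterior: Gamma(8.83+11, 6.11+55.07) = Gamma(19.83, 61.18).
Posterior mean of λ = α/β = 19.83/61.18 = 0.3241.

0.3241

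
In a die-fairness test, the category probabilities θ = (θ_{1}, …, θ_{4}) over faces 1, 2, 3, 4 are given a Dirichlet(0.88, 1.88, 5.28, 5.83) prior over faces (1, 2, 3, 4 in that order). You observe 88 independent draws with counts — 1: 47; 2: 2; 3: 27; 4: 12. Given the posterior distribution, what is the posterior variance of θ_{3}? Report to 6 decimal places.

The Dirichlet prior is conjugate to the Multinomial likelihood: each posterior αⱼ = prior αⱼ + observed count nⱼ.
Posterior concentration: (47.88, 3.88, 32.28, 17.83), total = 101.87.
Var[θ_j] = α_j(Σα−α_j)/((Σα)²(Σα+1)) = 32.28·69.59/(101.87²·102.87) = 0.002104.

0.002104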